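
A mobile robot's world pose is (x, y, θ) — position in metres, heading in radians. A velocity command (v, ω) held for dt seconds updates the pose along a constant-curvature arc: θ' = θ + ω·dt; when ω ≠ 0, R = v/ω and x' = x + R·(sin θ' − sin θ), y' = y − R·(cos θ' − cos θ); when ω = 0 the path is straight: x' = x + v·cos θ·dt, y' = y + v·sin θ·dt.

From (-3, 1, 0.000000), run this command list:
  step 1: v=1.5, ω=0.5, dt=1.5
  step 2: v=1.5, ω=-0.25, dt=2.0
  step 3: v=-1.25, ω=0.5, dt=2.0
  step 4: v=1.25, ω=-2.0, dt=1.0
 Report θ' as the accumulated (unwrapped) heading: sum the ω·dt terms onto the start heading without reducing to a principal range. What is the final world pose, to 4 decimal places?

step 1: θ'=0.7500 (R=3.0000) → pose (-0.9551, 1.8049, 0.7500)
step 2: θ'=0.2500 (R=-6.0000) → pose (1.6503, 3.2283, 0.2500)
step 3: θ'=1.2500 (R=-2.5000) → pose (-0.1036, 1.5943, 1.2500)
step 4: θ'=-0.7500 (R=-0.6250) → pose (0.9155, 1.8545, -0.7500)

(0.9155, 1.8545, -0.7500)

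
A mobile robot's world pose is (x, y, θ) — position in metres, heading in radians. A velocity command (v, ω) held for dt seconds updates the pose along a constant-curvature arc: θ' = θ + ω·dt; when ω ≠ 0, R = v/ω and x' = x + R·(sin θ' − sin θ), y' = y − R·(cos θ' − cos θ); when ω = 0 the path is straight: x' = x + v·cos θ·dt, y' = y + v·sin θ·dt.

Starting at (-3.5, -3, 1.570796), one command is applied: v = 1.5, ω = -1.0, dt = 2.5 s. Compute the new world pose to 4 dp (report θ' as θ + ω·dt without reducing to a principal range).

(-0.7983, -2.1023, -0.9292)

θ' = 1.5708 + -1.0·2.5 = -0.9292
R = v/ω = 1.5/-1.0 = -1.5000
x' = -3.5 + -1.5000·(sin -0.9292 − sin 1.5708) = -0.7983
y' = -3 − -1.5000·(cos -0.9292 − cos 1.5708) = -2.1023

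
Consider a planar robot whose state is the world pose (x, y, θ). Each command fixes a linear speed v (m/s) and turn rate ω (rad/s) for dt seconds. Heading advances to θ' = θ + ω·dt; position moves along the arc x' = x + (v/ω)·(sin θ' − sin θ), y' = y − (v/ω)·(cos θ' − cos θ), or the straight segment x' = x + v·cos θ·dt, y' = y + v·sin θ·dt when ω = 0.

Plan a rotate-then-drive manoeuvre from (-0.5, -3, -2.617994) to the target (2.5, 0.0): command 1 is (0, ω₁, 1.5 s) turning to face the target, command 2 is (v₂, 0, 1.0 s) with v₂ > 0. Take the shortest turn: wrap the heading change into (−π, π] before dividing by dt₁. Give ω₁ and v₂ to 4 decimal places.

ω₁ = -1.9199, v₂ = 4.2426

heading to target = atan2(0−-3, 2.5−-0.5) = 0.7854
Δθ = wrap(0.7854 − -2.6180) = -2.8798; ω₁ = Δθ/dt₁ = -1.9199
distance = √((2.5−-0.5)² + (0−-3)²) = 4.2426; v₂ = distance/dt₂ = 4.2426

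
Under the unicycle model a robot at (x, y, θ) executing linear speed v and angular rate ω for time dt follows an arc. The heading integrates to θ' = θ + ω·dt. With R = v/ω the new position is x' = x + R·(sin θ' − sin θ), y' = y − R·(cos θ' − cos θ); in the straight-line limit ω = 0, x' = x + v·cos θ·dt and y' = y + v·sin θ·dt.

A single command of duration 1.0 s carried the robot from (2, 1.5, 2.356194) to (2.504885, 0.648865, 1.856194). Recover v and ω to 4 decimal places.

v = -1.0000, ω = -0.5000

Δθ = 1.856194 − 2.356194 = -0.500000
ω = Δθ/dt = -0.500000/1.0 = -0.5000
R = −Δy/(cos θ' − cos θ) = 2.0000
v = R·ω = 2.0000·-0.5000 = -1.0000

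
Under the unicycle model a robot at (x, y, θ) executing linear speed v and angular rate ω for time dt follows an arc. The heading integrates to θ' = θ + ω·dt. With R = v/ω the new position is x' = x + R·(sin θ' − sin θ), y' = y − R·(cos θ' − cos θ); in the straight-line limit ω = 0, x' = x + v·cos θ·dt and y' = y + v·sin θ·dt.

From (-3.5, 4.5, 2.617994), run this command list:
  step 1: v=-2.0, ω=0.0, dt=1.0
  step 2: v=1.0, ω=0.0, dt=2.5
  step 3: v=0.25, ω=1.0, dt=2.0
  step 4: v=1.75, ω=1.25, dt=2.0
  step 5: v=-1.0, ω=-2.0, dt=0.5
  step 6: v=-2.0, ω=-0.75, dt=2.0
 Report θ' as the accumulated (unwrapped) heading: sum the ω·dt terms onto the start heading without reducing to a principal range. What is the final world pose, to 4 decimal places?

(-4.5446, 6.2094, 4.6180)

step 1: θ'=2.6180 (straight) → pose (-1.7679, 3.5000, 2.6180)
step 2: θ'=2.6180 (straight) → pose (-3.9330, 4.7500, 2.6180)
step 3: θ'=4.6180 (R=0.2500) → pose (-4.3069, 4.5571, 4.6180)
step 4: θ'=7.1180 (R=1.4000) → pose (-1.8755, 3.4853, 7.1180)
step 5: θ'=6.1180 (R=0.5000) → pose (-2.3283, 3.3277, 6.1180)
step 6: θ'=4.6180 (R=2.6667) → pose (-4.5446, 6.2094, 4.6180)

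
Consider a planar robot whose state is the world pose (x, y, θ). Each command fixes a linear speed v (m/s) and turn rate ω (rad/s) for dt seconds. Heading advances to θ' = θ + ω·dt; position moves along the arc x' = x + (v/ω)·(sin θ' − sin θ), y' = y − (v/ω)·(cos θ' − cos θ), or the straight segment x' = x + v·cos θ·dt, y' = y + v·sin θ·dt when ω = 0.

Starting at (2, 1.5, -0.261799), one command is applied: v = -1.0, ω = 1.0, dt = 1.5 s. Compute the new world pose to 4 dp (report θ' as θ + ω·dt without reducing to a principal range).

θ' = -0.2618 + 1.0·1.5 = 1.2382
R = v/ω = -1.0/1.0 = -1.0000
x' = 2 + -1.0000·(sin 1.2382 − sin -0.2618) = 0.7960
y' = 1.5 − -1.0000·(cos 1.2382 − cos -0.2618) = 0.8606

(0.7960, 0.8606, 1.2382)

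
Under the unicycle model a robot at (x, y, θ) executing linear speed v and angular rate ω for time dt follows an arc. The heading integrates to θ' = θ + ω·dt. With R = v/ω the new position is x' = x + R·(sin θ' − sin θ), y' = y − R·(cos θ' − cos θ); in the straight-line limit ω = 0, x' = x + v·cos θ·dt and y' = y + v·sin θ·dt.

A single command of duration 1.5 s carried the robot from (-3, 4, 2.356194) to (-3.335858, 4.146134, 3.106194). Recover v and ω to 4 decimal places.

v = 0.2500, ω = 0.5000

Δθ = 3.106194 − 2.356194 = 0.750000
ω = Δθ/dt = 0.750000/1.5 = 0.5000
R = Δx/(sin θ' − sin θ) = 0.5000
v = R·ω = 0.5000·0.5000 = 0.2500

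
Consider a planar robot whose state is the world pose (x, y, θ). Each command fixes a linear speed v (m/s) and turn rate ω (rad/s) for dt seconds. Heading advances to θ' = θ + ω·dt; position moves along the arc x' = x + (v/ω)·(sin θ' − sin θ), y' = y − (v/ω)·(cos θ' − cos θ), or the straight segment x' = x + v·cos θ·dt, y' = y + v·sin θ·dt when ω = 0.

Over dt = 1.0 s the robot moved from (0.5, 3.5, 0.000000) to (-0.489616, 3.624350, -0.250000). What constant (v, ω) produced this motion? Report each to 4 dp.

v = -1.0000, ω = -0.2500

Δθ = -0.250000 − 0.000000 = -0.250000
ω = Δθ/dt = -0.250000/1.0 = -0.2500
R = Δx/(sin θ' − sin θ) = 4.0000
v = R·ω = 4.0000·-0.2500 = -1.0000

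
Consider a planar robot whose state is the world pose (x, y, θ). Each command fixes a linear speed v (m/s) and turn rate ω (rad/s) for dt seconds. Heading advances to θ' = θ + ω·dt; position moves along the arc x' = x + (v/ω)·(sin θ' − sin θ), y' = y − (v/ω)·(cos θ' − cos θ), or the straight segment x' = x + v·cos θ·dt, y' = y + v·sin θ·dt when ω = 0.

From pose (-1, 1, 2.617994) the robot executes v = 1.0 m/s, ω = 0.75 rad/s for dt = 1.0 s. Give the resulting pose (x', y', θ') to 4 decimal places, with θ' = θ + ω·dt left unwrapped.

θ' = 2.6180 + 0.75·1.0 = 3.3680
R = v/ω = 1.0/0.75 = 1.3333
x' = -1 + 1.3333·(sin 3.3680 − sin 2.6180) = -1.9660
y' = 1 − 1.3333·(cos 3.3680 − cos 2.6180) = 1.1446

(-1.9660, 1.1446, 3.3680)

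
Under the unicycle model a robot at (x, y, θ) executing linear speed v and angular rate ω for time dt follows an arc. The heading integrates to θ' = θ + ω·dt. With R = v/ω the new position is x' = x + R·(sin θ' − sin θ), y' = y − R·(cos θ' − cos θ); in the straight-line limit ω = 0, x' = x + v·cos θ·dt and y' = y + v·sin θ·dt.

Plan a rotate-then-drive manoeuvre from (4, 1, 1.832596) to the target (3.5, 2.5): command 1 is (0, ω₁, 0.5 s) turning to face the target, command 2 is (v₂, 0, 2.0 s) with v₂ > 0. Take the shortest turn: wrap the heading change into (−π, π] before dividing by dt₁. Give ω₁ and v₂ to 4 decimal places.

heading to target = atan2(2.5−1, 3.5−4) = 1.8925
Δθ = wrap(1.8925 − 1.8326) = 0.0600; ω₁ = Δθ/dt₁ = 0.1199
distance = √((3.5−4)² + (2.5−1)²) = 1.5811; v₂ = distance/dt₂ = 0.7906

ω₁ = 0.1199, v₂ = 0.7906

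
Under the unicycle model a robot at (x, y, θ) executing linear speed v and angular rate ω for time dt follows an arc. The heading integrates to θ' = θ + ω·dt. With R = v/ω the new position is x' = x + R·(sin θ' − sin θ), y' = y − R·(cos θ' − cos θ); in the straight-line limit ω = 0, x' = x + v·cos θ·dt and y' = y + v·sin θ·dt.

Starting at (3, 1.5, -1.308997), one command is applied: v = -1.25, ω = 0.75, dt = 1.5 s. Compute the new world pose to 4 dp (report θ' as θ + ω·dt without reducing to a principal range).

θ' = -1.3090 + 0.75·1.5 = -0.1840
R = v/ω = -1.25/0.75 = -1.6667
x' = 3 + -1.6667·(sin -0.1840 − sin -1.3090) = 1.6951
y' = 1.5 − -1.6667·(cos -0.1840 − cos -1.3090) = 2.7072

(1.6951, 2.7072, -0.1840)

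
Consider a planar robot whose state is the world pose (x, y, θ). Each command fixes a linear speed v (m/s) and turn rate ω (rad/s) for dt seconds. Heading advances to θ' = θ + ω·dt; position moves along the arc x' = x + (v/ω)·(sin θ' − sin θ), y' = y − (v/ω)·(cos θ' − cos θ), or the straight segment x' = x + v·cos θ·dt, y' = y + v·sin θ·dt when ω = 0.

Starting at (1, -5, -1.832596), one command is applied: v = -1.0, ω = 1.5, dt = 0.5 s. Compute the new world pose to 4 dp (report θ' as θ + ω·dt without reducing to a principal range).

θ' = -1.8326 + 1.5·0.5 = -1.0826
R = v/ω = -1.0/1.5 = -0.6667
x' = 1 + -0.6667·(sin -1.0826 − sin -1.8326) = 0.9448
y' = -5 − -0.6667·(cos -1.0826 − cos -1.8326) = -4.5148

(0.9448, -4.5148, -1.0826)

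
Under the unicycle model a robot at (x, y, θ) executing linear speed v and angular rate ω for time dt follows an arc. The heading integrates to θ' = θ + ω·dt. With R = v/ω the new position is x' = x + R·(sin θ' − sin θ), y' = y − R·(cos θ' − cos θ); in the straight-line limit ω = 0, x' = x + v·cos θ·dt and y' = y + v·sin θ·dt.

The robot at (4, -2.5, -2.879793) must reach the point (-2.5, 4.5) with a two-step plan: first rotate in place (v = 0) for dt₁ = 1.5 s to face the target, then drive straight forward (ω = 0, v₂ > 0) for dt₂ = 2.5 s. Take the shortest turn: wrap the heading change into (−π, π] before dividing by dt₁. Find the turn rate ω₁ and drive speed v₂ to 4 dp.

ω₁ = -0.7228, v₂ = 3.8210

heading to target = atan2(4.5−-2.5, -2.5−4) = 2.3192
Δθ = wrap(2.3192 − -2.8798) = -1.0842; ω₁ = Δθ/dt₁ = -0.7228
distance = √((-2.5−4)² + (4.5−-2.5)²) = 9.5525; v₂ = distance/dt₂ = 3.8210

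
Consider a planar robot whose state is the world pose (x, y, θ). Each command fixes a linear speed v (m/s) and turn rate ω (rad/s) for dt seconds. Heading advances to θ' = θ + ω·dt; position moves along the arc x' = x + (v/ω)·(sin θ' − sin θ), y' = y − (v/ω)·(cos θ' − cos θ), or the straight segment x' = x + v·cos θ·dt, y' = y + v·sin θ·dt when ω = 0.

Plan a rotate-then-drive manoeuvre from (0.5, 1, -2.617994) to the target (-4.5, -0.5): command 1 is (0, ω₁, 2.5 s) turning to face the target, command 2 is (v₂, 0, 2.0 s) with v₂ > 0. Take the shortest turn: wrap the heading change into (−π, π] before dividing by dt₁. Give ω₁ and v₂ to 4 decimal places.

ω₁ = -0.0929, v₂ = 2.6101

heading to target = atan2(-0.5−1, -4.5−0.5) = -2.8501
Δθ = wrap(-2.8501 − -2.6180) = -0.2321; ω₁ = Δθ/dt₁ = -0.0929
distance = √((-4.5−0.5)² + (-0.5−1)²) = 5.2202; v₂ = distance/dt₂ = 2.6101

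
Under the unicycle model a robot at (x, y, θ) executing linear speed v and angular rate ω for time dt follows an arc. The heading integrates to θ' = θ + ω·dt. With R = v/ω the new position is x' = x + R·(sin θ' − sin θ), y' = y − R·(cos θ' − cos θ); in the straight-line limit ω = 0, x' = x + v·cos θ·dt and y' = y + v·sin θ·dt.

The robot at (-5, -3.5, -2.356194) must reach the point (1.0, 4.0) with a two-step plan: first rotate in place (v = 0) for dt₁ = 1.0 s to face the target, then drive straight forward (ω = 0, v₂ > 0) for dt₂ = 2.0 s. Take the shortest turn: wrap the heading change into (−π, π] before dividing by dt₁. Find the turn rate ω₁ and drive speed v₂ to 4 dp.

heading to target = atan2(4−-3.5, 1−-5) = 0.8961
Δθ = wrap(0.8961 − -2.3562) = -3.0309; ω₁ = Δθ/dt₁ = -3.0309
distance = √((1−-5)² + (4−-3.5)²) = 9.6047; v₂ = distance/dt₂ = 4.8023

ω₁ = -3.0309, v₂ = 4.8023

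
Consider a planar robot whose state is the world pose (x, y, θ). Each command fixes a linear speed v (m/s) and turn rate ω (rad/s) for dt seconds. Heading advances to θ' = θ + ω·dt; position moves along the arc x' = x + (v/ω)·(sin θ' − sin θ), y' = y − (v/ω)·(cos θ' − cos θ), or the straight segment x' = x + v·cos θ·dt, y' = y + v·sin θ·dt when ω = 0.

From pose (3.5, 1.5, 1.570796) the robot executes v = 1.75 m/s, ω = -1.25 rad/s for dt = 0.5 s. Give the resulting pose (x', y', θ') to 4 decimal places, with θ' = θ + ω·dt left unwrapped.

θ' = 1.5708 + -1.25·0.5 = 0.9458
R = v/ω = 1.75/-1.25 = -1.4000
x' = 3.5 + -1.4000·(sin 0.9458 − sin 1.5708) = 3.7647
y' = 1.5 − -1.4000·(cos 0.9458 − cos 1.5708) = 2.3191

(3.7647, 2.3191, 0.9458)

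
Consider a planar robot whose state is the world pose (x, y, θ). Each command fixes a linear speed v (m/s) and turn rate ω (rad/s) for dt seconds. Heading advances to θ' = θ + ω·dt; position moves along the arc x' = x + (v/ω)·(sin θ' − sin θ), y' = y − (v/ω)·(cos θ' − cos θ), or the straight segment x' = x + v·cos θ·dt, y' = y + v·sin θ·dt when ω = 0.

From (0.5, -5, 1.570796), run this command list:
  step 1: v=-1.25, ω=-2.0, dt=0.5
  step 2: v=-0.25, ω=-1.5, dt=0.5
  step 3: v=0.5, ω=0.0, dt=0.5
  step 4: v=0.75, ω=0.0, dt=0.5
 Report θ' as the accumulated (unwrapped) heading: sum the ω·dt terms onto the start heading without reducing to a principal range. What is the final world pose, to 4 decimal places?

(0.7079, -5.6611, -0.1792)

step 1: θ'=0.5708 (R=0.6250) → pose (0.2127, -5.5259, 0.5708)
step 2: θ'=-0.1792 (R=0.1667) → pose (0.0929, -5.5497, -0.1792)
step 3: θ'=-0.1792 (straight) → pose (0.3389, -5.5942, -0.1792)
step 4: θ'=-0.1792 (straight) → pose (0.7079, -5.6611, -0.1792)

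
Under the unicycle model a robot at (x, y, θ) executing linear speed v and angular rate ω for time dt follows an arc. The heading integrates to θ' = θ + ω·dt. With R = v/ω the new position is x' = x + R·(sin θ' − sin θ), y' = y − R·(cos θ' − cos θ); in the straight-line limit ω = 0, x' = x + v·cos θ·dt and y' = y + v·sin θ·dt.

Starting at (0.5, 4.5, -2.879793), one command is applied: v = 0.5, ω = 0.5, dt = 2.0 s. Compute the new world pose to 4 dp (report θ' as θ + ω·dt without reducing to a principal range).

(-0.1938, 3.8382, -1.8798)

θ' = -2.8798 + 0.5·2.0 = -1.8798
R = v/ω = 0.5/0.5 = 1.0000
x' = 0.5 + 1.0000·(sin -1.8798 − sin -2.8798) = -0.1938
y' = 4.5 − 1.0000·(cos -1.8798 − cos -2.8798) = 3.8382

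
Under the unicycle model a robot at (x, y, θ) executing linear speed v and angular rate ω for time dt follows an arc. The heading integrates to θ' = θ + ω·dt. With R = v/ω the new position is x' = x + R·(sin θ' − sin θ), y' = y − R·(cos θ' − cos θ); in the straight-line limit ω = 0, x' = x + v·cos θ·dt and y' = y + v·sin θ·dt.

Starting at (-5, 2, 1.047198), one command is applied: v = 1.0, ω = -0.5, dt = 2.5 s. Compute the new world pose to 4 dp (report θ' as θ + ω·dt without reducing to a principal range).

(-2.8651, 2.9590, -0.2028)

θ' = 1.0472 + -0.5·2.5 = -0.2028
R = v/ω = 1.0/-0.5 = -2.0000
x' = -5 + -2.0000·(sin -0.2028 − sin 1.0472) = -2.8651
y' = 2 − -2.0000·(cos -0.2028 − cos 1.0472) = 2.9590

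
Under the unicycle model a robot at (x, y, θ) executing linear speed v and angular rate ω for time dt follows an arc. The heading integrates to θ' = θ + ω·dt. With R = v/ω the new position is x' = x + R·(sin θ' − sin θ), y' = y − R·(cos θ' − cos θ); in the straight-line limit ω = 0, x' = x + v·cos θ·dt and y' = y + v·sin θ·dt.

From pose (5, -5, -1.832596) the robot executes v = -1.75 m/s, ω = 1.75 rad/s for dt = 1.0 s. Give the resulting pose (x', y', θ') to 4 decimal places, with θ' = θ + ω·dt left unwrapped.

θ' = -1.8326 + 1.75·1.0 = -0.0826
R = v/ω = -1.75/1.75 = -1.0000
x' = 5 + -1.0000·(sin -0.0826 − sin -1.8326) = 4.1166
y' = -5 − -1.0000·(cos -0.0826 − cos -1.8326) = -3.7446

(4.1166, -3.7446, -0.0826)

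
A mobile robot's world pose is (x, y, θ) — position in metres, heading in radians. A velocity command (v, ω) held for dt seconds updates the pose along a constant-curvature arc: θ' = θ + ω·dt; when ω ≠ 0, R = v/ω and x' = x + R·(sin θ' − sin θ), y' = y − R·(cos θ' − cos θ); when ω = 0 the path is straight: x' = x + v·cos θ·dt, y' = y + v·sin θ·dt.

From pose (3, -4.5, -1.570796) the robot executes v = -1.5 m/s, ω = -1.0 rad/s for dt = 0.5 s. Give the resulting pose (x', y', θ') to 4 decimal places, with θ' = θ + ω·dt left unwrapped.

(3.1836, -3.7809, -2.0708)

θ' = -1.5708 + -1.0·0.5 = -2.0708
R = v/ω = -1.5/-1.0 = 1.5000
x' = 3 + 1.5000·(sin -2.0708 − sin -1.5708) = 3.1836
y' = -4.5 − 1.5000·(cos -2.0708 − cos -1.5708) = -3.7809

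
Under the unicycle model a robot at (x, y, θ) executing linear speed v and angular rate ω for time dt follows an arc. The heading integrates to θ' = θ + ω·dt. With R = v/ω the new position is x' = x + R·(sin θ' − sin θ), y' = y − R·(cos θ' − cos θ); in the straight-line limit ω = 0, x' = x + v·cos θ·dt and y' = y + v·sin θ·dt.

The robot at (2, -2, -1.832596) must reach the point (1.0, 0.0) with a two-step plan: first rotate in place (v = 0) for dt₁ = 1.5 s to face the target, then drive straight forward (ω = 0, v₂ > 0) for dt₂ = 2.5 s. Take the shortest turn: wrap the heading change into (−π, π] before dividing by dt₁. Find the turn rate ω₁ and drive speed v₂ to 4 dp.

ω₁ = -1.6108, v₂ = 0.8944

heading to target = atan2(0−-2, 1−2) = 2.0344
Δθ = wrap(2.0344 − -1.8326) = -2.4161; ω₁ = Δθ/dt₁ = -1.6108
distance = √((1−2)² + (0−-2)²) = 2.2361; v₂ = distance/dt₂ = 0.8944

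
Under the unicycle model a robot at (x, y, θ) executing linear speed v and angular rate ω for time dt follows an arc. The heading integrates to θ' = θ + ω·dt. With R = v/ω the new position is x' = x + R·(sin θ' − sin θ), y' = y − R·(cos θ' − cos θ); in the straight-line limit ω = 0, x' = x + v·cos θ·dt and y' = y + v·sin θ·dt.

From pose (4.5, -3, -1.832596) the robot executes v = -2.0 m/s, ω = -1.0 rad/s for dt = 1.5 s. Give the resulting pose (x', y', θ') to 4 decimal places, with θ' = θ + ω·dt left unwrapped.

θ' = -1.8326 + -1.0·1.5 = -3.3326
R = v/ω = -2.0/-1.0 = 2.0000
x' = 4.5 + 2.0000·(sin -3.3326 − sin -1.8326) = 6.8115
y' = -3 − 2.0000·(cos -3.3326 − cos -1.8326) = -1.5540

(6.8115, -1.5540, -3.3326)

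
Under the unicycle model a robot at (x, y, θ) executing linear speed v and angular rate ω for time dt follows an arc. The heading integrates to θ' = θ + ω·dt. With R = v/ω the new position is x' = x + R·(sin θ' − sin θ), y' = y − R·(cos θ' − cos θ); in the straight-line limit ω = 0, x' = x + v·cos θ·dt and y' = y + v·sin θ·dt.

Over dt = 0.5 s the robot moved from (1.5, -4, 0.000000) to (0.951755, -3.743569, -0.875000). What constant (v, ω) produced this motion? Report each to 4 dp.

Δθ = -0.875000 − 0.000000 = -0.875000
ω = Δθ/dt = -0.875000/0.5 = -1.7500
R = Δx/(sin θ' − sin θ) = 0.7143
v = R·ω = 0.7143·-1.7500 = -1.2500

v = -1.2500, ω = -1.7500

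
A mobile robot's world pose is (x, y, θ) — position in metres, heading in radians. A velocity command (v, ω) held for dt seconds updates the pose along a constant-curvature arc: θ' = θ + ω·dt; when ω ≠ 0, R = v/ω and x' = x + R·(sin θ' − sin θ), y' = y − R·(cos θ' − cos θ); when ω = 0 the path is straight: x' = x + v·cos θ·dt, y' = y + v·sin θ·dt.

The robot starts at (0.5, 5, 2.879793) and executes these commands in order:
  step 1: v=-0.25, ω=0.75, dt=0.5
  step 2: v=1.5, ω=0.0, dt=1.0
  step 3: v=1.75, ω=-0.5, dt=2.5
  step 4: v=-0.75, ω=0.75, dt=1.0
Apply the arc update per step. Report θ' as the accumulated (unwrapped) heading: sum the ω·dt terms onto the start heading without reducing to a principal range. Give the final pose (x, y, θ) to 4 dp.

(-3.9073, 6.3216, 2.7548)

step 1: θ'=3.2548 (R=-0.3333) → pose (0.6239, 4.9908, 3.2548)
step 2: θ'=3.2548 (straight) → pose (-0.8665, 4.8213, 3.2548)
step 3: θ'=2.0048 (R=-3.5000) → pose (-4.4374, 6.8272, 2.0048)
step 4: θ'=2.7548 (R=-1.0000) → pose (-3.9073, 6.3216, 2.7548)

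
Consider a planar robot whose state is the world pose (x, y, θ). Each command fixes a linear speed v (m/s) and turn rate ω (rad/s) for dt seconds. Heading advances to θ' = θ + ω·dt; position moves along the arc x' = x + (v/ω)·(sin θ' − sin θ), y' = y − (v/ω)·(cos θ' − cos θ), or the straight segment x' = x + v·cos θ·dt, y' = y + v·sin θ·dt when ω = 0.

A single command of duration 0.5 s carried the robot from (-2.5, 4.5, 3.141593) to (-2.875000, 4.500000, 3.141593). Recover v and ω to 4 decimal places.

Δθ = 3.141593 − 3.141593 = 0.000000
ω = Δθ/dt = 0.000000/0.5 = 0.0000
ω = 0 → v = (Δx·cos θ + Δy·sin θ)/dt = 0.7500

v = 0.7500, ω = 0.0000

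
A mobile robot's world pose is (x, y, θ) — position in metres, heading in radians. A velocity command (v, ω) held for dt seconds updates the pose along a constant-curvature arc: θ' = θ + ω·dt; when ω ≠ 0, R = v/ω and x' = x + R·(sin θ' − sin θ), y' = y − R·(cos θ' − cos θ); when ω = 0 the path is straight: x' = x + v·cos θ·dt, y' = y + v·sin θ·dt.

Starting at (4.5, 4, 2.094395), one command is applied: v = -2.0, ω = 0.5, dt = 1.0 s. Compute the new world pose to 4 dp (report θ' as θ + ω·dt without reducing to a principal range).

θ' = 2.0944 + 0.5·1.0 = 2.5944
R = v/ω = -2.0/0.5 = -4.0000
x' = 4.5 + -4.0000·(sin 2.5944 − sin 2.0944) = 5.8829
y' = 4 − -4.0000·(cos 2.5944 − cos 2.0944) = 2.5841

(5.8829, 2.5841, 2.5944)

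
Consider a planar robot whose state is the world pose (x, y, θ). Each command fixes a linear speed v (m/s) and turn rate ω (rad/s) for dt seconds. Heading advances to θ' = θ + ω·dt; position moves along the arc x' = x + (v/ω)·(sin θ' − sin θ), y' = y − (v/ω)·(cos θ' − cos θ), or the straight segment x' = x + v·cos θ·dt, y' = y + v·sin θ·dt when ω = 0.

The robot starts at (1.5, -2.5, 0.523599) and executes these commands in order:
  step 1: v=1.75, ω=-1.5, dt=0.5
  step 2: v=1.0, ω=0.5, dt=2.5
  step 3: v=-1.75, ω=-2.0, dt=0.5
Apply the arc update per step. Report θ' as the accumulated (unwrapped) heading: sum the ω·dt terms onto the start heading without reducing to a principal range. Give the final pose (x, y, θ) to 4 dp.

(3.7755, -1.8846, 0.0236)

step 1: θ'=-0.2264 (R=-1.1667) → pose (2.3452, -2.3735, -0.2264)
step 2: θ'=1.0236 (R=2.0000) → pose (4.5021, -1.4651, 1.0236)
step 3: θ'=0.0236 (R=0.8750) → pose (3.7755, -1.8846, 0.0236)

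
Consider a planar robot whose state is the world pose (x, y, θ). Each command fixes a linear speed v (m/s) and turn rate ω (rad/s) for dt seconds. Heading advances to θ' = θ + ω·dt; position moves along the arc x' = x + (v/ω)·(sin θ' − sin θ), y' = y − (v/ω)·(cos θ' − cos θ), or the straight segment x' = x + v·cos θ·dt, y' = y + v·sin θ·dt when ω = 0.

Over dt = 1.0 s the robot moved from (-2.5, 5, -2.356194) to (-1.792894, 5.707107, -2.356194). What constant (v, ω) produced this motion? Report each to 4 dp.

v = -1.0000, ω = 0.0000

Δθ = -2.356194 − -2.356194 = 0.000000
ω = Δθ/dt = 0.000000/1.0 = 0.0000
ω = 0 → v = (Δx·cos θ + Δy·sin θ)/dt = -1.0000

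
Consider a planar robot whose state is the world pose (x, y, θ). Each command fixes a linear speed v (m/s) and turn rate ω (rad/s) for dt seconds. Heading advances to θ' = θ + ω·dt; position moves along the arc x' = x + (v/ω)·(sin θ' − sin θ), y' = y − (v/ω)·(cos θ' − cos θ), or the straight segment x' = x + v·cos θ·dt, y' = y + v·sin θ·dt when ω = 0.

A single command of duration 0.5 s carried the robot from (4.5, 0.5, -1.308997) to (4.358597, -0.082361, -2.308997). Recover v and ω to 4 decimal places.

Δθ = -2.308997 − -1.308997 = -1.000000
ω = Δθ/dt = -1.000000/0.5 = -2.0000
R = −Δy/(cos θ' − cos θ) = -0.6250
v = R·ω = -0.6250·-2.0000 = 1.2500

v = 1.2500, ω = -2.0000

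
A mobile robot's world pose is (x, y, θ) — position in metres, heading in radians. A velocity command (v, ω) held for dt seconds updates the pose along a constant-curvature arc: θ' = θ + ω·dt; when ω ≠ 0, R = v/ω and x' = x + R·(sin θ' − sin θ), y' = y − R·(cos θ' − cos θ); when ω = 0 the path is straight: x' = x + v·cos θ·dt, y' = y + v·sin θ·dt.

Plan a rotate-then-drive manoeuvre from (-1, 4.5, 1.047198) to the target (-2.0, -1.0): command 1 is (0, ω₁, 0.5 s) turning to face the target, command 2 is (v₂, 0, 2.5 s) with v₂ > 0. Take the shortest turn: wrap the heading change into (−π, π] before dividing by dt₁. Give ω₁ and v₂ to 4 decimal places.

ω₁ = -5.5957, v₂ = 2.2361

heading to target = atan2(-1−4.5, -2−-1) = -1.7506
Δθ = wrap(-1.7506 − 1.0472) = -2.7978; ω₁ = Δθ/dt₁ = -5.5957
distance = √((-2−-1)² + (-1−4.5)²) = 5.5902; v₂ = distance/dt₂ = 2.2361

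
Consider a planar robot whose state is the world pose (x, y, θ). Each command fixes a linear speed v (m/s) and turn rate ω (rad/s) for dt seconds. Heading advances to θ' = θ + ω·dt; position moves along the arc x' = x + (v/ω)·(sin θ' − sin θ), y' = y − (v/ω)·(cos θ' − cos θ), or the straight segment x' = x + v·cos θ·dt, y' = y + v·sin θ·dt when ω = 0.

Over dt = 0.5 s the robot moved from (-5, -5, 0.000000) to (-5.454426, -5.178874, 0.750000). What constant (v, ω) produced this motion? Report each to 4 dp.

v = -1.0000, ω = 1.5000

Δθ = 0.750000 − 0.000000 = 0.750000
ω = Δθ/dt = 0.750000/0.5 = 1.5000
R = Δx/(sin θ' − sin θ) = -0.6667
v = R·ω = -0.6667·1.5000 = -1.0000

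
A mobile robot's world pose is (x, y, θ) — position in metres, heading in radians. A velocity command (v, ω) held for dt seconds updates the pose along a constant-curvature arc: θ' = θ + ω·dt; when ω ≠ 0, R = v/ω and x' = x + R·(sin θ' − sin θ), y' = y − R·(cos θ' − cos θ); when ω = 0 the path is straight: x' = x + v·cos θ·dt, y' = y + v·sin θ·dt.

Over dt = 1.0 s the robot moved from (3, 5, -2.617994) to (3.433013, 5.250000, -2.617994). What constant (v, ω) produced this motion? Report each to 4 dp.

Δθ = -2.617994 − -2.617994 = 0.000000
ω = Δθ/dt = 0.000000/1.0 = 0.0000
ω = 0 → v = (Δx·cos θ + Δy·sin θ)/dt = -0.5000

v = -0.5000, ω = 0.0000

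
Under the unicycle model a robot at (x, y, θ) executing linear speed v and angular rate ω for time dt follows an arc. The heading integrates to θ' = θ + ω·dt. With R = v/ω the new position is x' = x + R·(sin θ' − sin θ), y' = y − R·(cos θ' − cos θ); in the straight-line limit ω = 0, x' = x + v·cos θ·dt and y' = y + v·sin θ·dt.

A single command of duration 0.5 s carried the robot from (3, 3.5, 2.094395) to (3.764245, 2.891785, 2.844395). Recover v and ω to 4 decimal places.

v = -2.0000, ω = 1.5000

Δθ = 2.844395 − 2.094395 = 0.750000
ω = Δθ/dt = 0.750000/0.5 = 1.5000
R = Δx/(sin θ' − sin θ) = -1.3333
v = R·ω = -1.3333·1.5000 = -2.0000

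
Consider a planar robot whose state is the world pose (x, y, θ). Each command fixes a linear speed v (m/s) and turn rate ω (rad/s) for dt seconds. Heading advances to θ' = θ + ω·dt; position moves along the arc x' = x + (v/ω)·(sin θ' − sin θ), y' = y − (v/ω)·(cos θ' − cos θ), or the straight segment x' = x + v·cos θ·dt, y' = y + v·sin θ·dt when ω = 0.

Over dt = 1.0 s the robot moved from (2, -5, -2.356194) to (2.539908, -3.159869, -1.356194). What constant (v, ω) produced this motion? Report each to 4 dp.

v = -2.0000, ω = 1.0000

Δθ = -1.356194 − -2.356194 = 1.000000
ω = Δθ/dt = 1.000000/1.0 = 1.0000
R = −Δy/(cos θ' − cos θ) = -2.0000
v = R·ω = -2.0000·1.0000 = -2.0000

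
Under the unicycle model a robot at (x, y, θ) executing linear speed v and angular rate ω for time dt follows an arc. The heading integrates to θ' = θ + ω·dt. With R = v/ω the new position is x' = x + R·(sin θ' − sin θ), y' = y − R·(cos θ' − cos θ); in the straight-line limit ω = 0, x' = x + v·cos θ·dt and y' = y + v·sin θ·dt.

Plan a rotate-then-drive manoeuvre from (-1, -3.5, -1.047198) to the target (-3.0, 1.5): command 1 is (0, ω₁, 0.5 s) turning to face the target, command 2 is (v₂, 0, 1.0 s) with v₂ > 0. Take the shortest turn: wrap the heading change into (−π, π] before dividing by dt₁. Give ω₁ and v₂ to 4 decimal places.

ω₁ = 5.9970, v₂ = 5.3852

heading to target = atan2(1.5−-3.5, -3−-1) = 1.9513
Δθ = wrap(1.9513 − -1.0472) = 2.9985; ω₁ = Δθ/dt₁ = 5.9970
distance = √((-3−-1)² + (1.5−-3.5)²) = 5.3852; v₂ = distance/dt₂ = 5.3852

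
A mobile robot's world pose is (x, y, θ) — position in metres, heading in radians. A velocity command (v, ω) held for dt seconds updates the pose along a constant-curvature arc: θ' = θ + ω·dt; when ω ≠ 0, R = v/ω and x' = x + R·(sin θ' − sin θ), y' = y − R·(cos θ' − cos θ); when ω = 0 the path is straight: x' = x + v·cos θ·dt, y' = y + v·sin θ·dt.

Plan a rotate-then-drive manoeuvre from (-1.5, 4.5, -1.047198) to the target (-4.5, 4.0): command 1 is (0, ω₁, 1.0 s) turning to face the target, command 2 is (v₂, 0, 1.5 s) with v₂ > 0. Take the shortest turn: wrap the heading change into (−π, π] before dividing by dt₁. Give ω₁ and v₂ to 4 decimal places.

ω₁ = -1.9292, v₂ = 2.0276

heading to target = atan2(4−4.5, -4.5−-1.5) = -2.9764
Δθ = wrap(-2.9764 − -1.0472) = -1.9292; ω₁ = Δθ/dt₁ = -1.9292
distance = √((-4.5−-1.5)² + (4−4.5)²) = 3.0414; v₂ = distance/dt₂ = 2.0276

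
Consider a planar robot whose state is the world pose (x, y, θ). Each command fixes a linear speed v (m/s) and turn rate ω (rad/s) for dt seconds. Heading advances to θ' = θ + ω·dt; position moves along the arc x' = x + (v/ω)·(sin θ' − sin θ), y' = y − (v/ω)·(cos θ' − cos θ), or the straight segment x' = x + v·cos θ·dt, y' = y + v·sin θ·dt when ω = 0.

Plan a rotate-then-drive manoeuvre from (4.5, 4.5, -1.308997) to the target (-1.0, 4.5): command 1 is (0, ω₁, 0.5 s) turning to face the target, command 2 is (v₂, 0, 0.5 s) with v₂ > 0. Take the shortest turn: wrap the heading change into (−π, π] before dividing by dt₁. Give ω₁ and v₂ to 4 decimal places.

heading to target = atan2(4.5−4.5, -1−4.5) = 3.1416
Δθ = wrap(3.1416 − -1.3090) = -1.8326; ω₁ = Δθ/dt₁ = -3.6652
distance = √((-1−4.5)² + (4.5−4.5)²) = 5.5000; v₂ = distance/dt₂ = 11.0000

ω₁ = -3.6652, v₂ = 11.0000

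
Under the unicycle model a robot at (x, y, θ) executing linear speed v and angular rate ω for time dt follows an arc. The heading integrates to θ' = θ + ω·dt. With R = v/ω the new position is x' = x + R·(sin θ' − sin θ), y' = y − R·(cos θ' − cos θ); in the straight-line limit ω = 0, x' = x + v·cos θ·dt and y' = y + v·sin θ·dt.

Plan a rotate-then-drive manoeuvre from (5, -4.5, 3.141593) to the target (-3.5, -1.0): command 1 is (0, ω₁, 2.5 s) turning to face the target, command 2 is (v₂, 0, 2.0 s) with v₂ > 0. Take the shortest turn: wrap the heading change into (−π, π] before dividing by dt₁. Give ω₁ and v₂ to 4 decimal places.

heading to target = atan2(-1−-4.5, -3.5−5) = 2.7510
Δθ = wrap(2.7510 − 3.1416) = -0.3906; ω₁ = Δθ/dt₁ = -0.1562
distance = √((-3.5−5)² + (-1−-4.5)²) = 9.1924; v₂ = distance/dt₂ = 4.5962

ω₁ = -0.1562, v₂ = 4.5962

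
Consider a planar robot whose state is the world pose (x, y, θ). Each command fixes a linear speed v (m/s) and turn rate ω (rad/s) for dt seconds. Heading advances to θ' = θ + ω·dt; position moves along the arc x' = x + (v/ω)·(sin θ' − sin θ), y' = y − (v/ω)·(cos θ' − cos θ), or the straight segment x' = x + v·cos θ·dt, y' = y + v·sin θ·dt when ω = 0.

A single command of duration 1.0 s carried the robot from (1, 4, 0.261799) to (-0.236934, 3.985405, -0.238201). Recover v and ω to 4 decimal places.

Δθ = -0.238201 − 0.261799 = -0.500000
ω = Δθ/dt = -0.500000/1.0 = -0.5000
R = Δx/(sin θ' − sin θ) = 2.5000
v = R·ω = 2.5000·-0.5000 = -1.2500

v = -1.2500, ω = -0.5000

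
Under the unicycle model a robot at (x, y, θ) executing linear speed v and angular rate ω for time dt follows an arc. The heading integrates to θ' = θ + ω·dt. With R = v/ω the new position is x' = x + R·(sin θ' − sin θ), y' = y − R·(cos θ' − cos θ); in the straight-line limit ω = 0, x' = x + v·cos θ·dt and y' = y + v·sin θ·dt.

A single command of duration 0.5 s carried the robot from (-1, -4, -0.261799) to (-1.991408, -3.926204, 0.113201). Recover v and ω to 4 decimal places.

Δθ = 0.113201 − -0.261799 = 0.375000
ω = Δθ/dt = 0.375000/0.5 = 0.7500
R = Δx/(sin θ' − sin θ) = -2.6667
v = R·ω = -2.6667·0.7500 = -2.0000

v = -2.0000, ω = 0.7500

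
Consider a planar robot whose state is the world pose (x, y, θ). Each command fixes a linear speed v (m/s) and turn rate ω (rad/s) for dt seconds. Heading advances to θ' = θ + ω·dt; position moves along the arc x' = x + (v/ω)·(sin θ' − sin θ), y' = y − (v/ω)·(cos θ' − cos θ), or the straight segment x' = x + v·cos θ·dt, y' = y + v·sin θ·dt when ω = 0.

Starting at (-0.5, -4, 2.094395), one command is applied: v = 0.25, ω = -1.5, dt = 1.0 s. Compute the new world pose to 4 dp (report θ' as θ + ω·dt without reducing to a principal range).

(-0.4490, -3.7786, 0.5944)

θ' = 2.0944 + -1.5·1.0 = 0.5944
R = v/ω = 0.25/-1.5 = -0.1667
x' = -0.5 + -0.1667·(sin 0.5944 − sin 2.0944) = -0.4490
y' = -4 − -0.1667·(cos 0.5944 − cos 2.0944) = -3.7786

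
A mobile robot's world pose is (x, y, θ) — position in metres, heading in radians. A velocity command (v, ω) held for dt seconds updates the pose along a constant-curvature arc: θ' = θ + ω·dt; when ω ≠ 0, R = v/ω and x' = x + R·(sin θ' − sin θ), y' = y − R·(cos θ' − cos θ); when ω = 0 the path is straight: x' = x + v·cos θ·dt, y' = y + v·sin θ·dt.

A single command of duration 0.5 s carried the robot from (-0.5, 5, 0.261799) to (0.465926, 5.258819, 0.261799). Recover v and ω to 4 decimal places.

Δθ = 0.261799 − 0.261799 = 0.000000
ω = Δθ/dt = 0.000000/0.5 = 0.0000
ω = 0 → v = (Δx·cos θ + Δy·sin θ)/dt = 2.0000

v = 2.0000, ω = 0.0000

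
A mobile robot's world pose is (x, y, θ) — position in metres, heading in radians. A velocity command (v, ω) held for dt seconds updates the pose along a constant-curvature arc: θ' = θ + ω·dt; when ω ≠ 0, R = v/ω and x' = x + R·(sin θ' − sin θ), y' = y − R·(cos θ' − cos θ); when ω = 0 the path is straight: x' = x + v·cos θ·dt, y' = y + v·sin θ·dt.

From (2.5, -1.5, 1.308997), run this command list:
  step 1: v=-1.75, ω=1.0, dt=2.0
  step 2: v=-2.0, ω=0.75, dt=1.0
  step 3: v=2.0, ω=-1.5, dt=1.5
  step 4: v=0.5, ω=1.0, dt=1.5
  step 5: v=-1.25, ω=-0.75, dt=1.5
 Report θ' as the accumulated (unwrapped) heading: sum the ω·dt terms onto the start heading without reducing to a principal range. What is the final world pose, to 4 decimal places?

step 1: θ'=3.3090 (R=-1.7500) → pose (4.4820, -3.6785, 3.3090)
step 2: θ'=4.0590 (R=-2.6667) → pose (6.1550, -2.6701, 4.0590)
step 3: θ'=1.8090 (R=-1.3333) → pose (3.8006, -2.1742, 1.8090)
step 4: θ'=3.3090 (R=0.5000) → pose (3.2315, -1.7992, 3.3090)
step 5: θ'=2.1840 (R=1.6667) → pose (4.8722, -2.4834, 2.1840)

(4.8722, -2.4834, 2.1840)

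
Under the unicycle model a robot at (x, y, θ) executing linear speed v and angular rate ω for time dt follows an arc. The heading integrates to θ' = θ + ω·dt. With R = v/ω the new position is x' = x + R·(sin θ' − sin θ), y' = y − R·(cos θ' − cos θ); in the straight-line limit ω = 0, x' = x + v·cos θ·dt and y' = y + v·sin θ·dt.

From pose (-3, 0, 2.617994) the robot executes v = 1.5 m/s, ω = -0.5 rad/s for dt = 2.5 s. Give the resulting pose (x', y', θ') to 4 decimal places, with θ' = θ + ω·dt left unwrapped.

(-4.4385, 3.2023, 1.3680)

θ' = 2.6180 + -0.5·2.5 = 1.3680
R = v/ω = 1.5/-0.5 = -3.0000
x' = -3 + -3.0000·(sin 1.3680 − sin 2.6180) = -4.4385
y' = 0 − -3.0000·(cos 1.3680 − cos 2.6180) = 3.2023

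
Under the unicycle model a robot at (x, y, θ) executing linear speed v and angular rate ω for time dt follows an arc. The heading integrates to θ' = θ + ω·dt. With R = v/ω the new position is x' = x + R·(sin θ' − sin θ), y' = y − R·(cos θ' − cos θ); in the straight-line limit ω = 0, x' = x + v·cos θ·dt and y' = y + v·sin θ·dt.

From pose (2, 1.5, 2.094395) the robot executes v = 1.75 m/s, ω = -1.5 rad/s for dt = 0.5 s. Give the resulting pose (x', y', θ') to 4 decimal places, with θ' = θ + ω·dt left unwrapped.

(1.8735, 2.3452, 1.3444)

θ' = 2.0944 + -1.5·0.5 = 1.3444
R = v/ω = 1.75/-1.5 = -1.1667
x' = 2 + -1.1667·(sin 1.3444 − sin 2.0944) = 1.8735
y' = 1.5 − -1.1667·(cos 1.3444 − cos 2.0944) = 2.3452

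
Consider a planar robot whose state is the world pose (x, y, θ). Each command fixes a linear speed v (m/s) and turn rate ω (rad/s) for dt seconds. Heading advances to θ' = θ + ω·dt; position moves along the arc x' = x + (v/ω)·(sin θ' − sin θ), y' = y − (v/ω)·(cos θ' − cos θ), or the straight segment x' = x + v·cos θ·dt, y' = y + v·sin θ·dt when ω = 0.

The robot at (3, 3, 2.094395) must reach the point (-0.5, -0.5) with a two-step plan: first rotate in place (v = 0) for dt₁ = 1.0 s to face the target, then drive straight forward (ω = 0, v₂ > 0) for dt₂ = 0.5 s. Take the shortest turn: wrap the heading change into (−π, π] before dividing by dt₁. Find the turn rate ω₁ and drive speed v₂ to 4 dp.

heading to target = atan2(-0.5−3, -0.5−3) = -2.3562
Δθ = wrap(-2.3562 − 2.0944) = 1.8326; ω₁ = Δθ/dt₁ = 1.8326
distance = √((-0.5−3)² + (-0.5−3)²) = 4.9497; v₂ = distance/dt₂ = 9.8995

ω₁ = 1.8326, v₂ = 9.8995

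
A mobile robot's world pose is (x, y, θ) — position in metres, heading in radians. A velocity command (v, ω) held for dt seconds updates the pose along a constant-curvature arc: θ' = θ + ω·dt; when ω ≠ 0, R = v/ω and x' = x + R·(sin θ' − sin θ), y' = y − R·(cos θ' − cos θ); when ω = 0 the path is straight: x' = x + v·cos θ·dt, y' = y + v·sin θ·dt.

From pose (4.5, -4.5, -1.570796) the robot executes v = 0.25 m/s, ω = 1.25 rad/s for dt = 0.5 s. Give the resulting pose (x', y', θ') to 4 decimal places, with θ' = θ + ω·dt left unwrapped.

θ' = -1.5708 + 1.25·0.5 = -0.9458
R = v/ω = 0.25/1.25 = 0.2000
x' = 4.5 + 0.2000·(sin -0.9458 − sin -1.5708) = 4.5378
y' = -4.5 − 0.2000·(cos -0.9458 − cos -1.5708) = -4.6170

(4.5378, -4.6170, -0.9458)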